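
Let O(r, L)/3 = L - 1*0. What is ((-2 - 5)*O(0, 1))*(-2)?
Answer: 42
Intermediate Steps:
O(r, L) = 3*L (O(r, L) = 3*(L - 1*0) = 3*(L + 0) = 3*L)
((-2 - 5)*O(0, 1))*(-2) = ((-2 - 5)*(3*1))*(-2) = -7*3*(-2) = -21*(-2) = 42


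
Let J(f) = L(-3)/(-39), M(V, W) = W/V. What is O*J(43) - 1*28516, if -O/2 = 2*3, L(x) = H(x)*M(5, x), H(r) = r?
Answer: -1853504/65 ≈ -28515.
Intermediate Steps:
L(x) = x²/5 (L(x) = x*(x/5) = x²/5)
O = -12 (O = -4*3 = -2*6 = -12)
J(f) = -3/65 (J(f) = ((⅕)*(-3)²)/(-39) = ((⅕)*9)*(-1/39) = (9/5)*(-1/39) = -3/65)
O*J(43) - 1*28516 = -12*(-3/65) - 1*28516 = 36/65 - 28516 = -1853504/65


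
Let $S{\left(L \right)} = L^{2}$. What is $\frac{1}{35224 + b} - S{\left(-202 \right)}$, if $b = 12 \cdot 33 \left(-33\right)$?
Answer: $- \frac{904053423}{22156} \approx -40804.0$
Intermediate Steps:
$b = -13068$ ($b = 396 \left(-33\right) = -13068$)
$\frac{1}{35224 + b} - S{\left(-202 \right)} = \frac{1}{35224 - 13068} - \left(-202\right)^{2} = \frac{1}{22156} - 40804 = - \frac{904053423}{22156}$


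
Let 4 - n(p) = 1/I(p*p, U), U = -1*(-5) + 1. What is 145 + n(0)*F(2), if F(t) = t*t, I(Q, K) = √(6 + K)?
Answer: 161 - 2*√3/3 ≈ 159.85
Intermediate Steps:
U = 6 (U = 5 + 1 = 6)
F(t) = t²
n(p) = 4 - √3/6 (n(p) = 4 - 1/(√(6 + 6)) = 4 - 1/(√12) = 4 - 1/(2*√3) = 4 - √3/6)
145 + n(0)*F(2) = 145 + (4 - √3/6)*2² = 145 + (4 - √3/6)*4 = 145 + (16 - 2*√3/3) = 161 - 2*√3/3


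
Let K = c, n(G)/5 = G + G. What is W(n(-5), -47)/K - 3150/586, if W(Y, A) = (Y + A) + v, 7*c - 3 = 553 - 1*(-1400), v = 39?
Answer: -1599829/286554 ≈ -5.5830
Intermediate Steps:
n(G) = 10*G (n(G) = 5*(G + G) = 5*(2*G) = 10*G)
c = 1956/7 (c = 3/7 + (553 - 1*(-1400))/7 = 3/7 + (553 + 1400)/7 = 3/7 + (1/7)*1953 = 3/7 + 279 = 1956/7 ≈ 279.43)
W(Y, A) = 39 + A + Y (W(Y, A) = (Y + A) + 39 = (A + Y) + 39 = 39 + A + Y)
K = 1956/7 ≈ 279.43
W(n(-5), -47)/K - 3150/586 = (39 - 47 + 10*(-5))/(1956/7) - 3150/586 = (39 - 47 - 50)*(7/1956) - 3150*1/586 = -58*7/1956 - 1575/293 = -203/978 - 1575/293 = -1599829/286554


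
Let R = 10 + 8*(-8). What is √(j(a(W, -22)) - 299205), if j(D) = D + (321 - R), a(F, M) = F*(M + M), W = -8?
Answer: I*√298478 ≈ 546.33*I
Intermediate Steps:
R = -54 (R = 10 - 64 = -54)
a(F, M) = 2*F*M (a(F, M) = F*(2*M) = 2*F*M)
j(D) = 375 + D (j(D) = D + (321 - 1*(-54)) = D + (321 + 54) = D + 375 = 375 + D)
√(j(a(W, -22)) - 299205) = √((375 + 2*(-8)*(-22)) - 299205) = √((375 + 352) - 299205) = √(727 - 299205) = √(-298478) = I*√298478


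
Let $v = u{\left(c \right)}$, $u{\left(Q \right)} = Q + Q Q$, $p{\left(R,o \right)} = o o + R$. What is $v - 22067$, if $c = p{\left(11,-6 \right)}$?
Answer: $-19811$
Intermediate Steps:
$p{\left(R,o \right)} = R + o^{2}$ ($p{\left(R,o \right)} = o^{2} + R = R + o^{2}$)
$c = 47$ ($c = 11 + \left(-6\right)^{2} = 11 + 36 = 47$)
$u{\left(Q \right)} = Q + Q^{2}$
$v = 2256$ ($v = 47 \left(1 + 47\right) = 47 \cdot 48 = 2256$)
$v - 22067 = 2256 - 22067 = -19811$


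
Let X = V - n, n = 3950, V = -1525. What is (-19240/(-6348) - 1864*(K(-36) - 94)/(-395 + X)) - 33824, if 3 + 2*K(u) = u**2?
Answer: -31343127604/931569 ≈ -33646.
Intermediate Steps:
K(u) = -3/2 + u**2/2
X = -5475 (X = -1525 - 1*3950 = -1525 - 3950 = -5475)
(-19240/(-6348) - 1864*(K(-36) - 94)/(-395 + X)) - 33824 = (-19240/(-6348) - 1864*((-3/2 + (1/2)*(-36)**2) - 94)/(-395 - 5475)) - 33824 = (-19240*(-1/6348) - 1864/((-5870/((-3/2 + (1/2)*1296) - 94)))) - 33824 = (4810/1587 - 1864/((-5870/((-3/2 + 648) - 94)))) - 33824 = (4810/1587 - 1864/((-5870/(1293/2 - 94)))) - 33824 = (4810/1587 - 1864/((-5870/1105/2))) - 33824 = (4810/1587 - 1864/((-5870*2/1105))) - 33824 = (4810/1587 - 1864/(-2348/221)) - 33824 = (4810/1587 - 1864*(-221/2348)) - 33824 = (4810/1587 + 102986/587) - 33824 = 166262252/931569 - 33824 = -31343127604/931569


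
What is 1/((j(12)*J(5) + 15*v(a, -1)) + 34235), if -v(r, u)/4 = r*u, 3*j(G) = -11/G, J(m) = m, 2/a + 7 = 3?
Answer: 36/1231325 ≈ 2.9237e-5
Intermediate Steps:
a = -½ (a = 2/(-7 + 3) = 2/(-4) = 2*(-¼) = -½ ≈ -0.50000)
j(G) = -11/(3*G) (j(G) = (-11/G)/3 = -11/(3*G))
v(r, u) = -4*r*u
1/((j(12)*J(5) + 15*v(a, -1)) + 34235) = 1/((-11/3/12*5 + 15*(-4*(-½)*(-1))) + 34235) = 1/((-11/3*1/12*5 + 15*(-2)) + 34235) = 1/((-11/36*5 - 30) + 34235) = 1/((-55/36 - 30) + 34235) = 1/(-1135/36 + 34235) = 1/(1231325/36) = 36/1231325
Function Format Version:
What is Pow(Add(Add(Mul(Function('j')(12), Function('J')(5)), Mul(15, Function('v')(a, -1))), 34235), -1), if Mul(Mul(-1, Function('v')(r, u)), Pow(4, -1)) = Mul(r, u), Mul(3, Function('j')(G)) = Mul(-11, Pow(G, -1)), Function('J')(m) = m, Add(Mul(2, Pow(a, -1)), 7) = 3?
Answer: Rational(36, 1231325) ≈ 2.9237e-5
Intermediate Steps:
a = Rational(-1, 2) (a = Mul(2, Pow(Add(-7, 3), -1)) = Mul(2, Pow(-4, -1)) = Mul(2, Rational(-1, 4)) = Rational(-1, 2) ≈ -0.50000)
Function('j')(G) = Mul(Rational(-11, 3), Pow(G, -1)) (Function('j')(G) = Mul(Rational(1, 3), Mul(-11, Pow(G, -1))) = Mul(Rational(-11, 3), Pow(G, -1)))
Function('v')(r, u) = Mul(-4, r, u) (Function('v')(r, u) = Mul(-4, Mul(r, u)) = Mul(-4, r, u))
Pow(Add(Add(Mul(Function('j')(12), Function('J')(5)), Mul(15, Function('v')(a, -1))), 34235), -1) = Pow(Add(Add(Mul(Mul(Rational(-11, 3), Pow(12, -1)), 5), Mul(15, Mul(-4, Rational(-1, 2), -1))), 34235), -1) = Pow(Add(Add(Mul(Mul(Rational(-11, 3), Rational(1, 12)), 5), Mul(15, -2)), 34235), -1) = Pow(Add(Add(Mul(Rational(-11, 36), 5), -30), 34235), -1) = Pow(Add(Add(Rational(-55, 36), -30), 34235), -1) = Pow(Add(Rational(-1135, 36), 34235), -1) = Pow(Rational(1231325, 36), -1) = Rational(36, 1231325)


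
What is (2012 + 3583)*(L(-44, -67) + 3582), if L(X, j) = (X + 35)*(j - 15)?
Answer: 24170400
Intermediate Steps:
L(X, j) = (-15 + j)*(35 + X) (L(X, j) = (35 + X)*(-15 + j) = (-15 + j)*(35 + X))
(2012 + 3583)*(L(-44, -67) + 3582) = (2012 + 3583)*((-525 - 15*(-44) + 35*(-67) - 44*(-67)) + 3582) = 5595*((-525 + 660 - 2345 + 2948) + 3582) = 5595*(738 + 3582) = 5595*4320 = 24170400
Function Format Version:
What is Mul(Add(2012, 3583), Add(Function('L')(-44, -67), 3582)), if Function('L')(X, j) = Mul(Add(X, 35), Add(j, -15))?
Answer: 24170400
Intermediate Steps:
Function('L')(X, j) = Mul(Add(-15, j), Add(35, X)) (Function('L')(X, j) = Mul(Add(35, X), Add(-15, j)) = Mul(Add(-15, j), Add(35, X)))
Mul(Add(2012, 3583), Add(Function('L')(-44, -67), 3582)) = Mul(Add(2012, 3583), Add(Add(-525, Mul(-15, -44), Mul(35, -67), Mul(-44, -67)), 3582)) = Mul(5595, Add(Add(-525, 660, -2345, 2948), 3582)) = Mul(5595, Add(738, 3582)) = Mul(5595, 4320) = 24170400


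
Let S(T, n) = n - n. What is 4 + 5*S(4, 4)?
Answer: 4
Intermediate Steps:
S(T, n) = 0
4 + 5*S(4, 4) = 4 + 5*0 = 4 + 0 = 4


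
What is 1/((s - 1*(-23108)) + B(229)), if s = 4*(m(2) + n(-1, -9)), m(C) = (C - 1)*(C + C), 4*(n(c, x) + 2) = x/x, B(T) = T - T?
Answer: 1/23117 ≈ 4.3258e-5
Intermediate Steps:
B(T) = 0
n(c, x) = -7/4 (n(c, x) = -2 + (x/x)/4 = -2 + (1/4)*1 = -2 + 1/4 = -7/4)
m(C) = 2*C*(-1 + C) (m(C) = (-1 + C)*(2*C) = 2*C*(-1 + C))
s = 9 (s = 4*(2*2*(-1 + 2) - 7/4) = 4*(2*2*1 - 7/4) = 4*(4 - 7/4) = 4*(9/4) = 9)
1/((s - 1*(-23108)) + B(229)) = 1/((9 - 1*(-23108)) + 0) = 1/((9 + 23108) + 0) = 1/(23117 + 0) = 1/23117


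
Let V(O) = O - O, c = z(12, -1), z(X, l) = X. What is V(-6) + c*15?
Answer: 180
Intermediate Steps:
c = 12
V(O) = 0
V(-6) + c*15 = 0 + 12*15 = 0 + 180 = 180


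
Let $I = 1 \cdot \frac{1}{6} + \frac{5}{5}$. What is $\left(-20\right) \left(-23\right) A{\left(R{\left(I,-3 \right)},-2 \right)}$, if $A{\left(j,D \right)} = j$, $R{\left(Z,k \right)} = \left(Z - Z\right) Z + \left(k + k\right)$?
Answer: $-2760$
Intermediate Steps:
$I = \frac{7}{6}$ ($I = 1 \cdot \frac{1}{6} + 5 \cdot \frac{1}{5} = \frac{1}{6} + 1 = \frac{7}{6} \approx 1.1667$)
$R{\left(Z,k \right)} = 2 k$ ($R{\left(Z,k \right)} = 0 Z + 2 k = 0 + 2 k = 2 k$)
$\left(-20\right) \left(-23\right) A{\left(R{\left(I,-3 \right)},-2 \right)} = \left(-20\right) \left(-23\right) 2 \left(-3\right) = 460 \left(-6\right) = -2760$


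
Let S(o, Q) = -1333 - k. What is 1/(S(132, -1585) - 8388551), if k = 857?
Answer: -1/8390741 ≈ -1.1918e-7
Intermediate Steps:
S(o, Q) = -2190 (S(o, Q) = -1333 - 1*857 = -1333 - 857 = -2190)
1/(S(132, -1585) - 8388551) = 1/(-2190 - 8388551) = 1/(-8390741) = -1/8390741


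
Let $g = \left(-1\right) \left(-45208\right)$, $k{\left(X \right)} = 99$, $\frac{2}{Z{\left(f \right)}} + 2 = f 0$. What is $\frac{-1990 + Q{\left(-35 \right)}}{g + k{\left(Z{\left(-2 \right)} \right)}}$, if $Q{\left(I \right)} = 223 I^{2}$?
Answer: $\frac{271185}{45307} \approx 5.9855$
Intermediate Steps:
$Z{\left(f \right)} = -1$ ($Z{\left(f \right)} = \frac{2}{-2 + f 0} = \frac{2}{-2 + 0} = \frac{2}{-2} = 2 \left(- \frac{1}{2}\right) = -1$)
$g = 45208$
$\frac{-1990 + Q{\left(-35 \right)}}{g + k{\left(Z{\left(-2 \right)} \right)}} = \frac{-1990 + 223 \left(-35\right)^{2}}{45208 + 99} = \frac{-1990 + 223 \cdot 1225}{45307} = \left(-1990 + 273175\right) \frac{1}{45307} = 271185 \cdot \frac{1}{45307} = \frac{271185}{45307}$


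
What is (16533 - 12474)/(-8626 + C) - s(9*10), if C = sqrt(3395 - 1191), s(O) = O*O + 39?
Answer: -1448858319/178004 - 369*sqrt(551)/3382076 ≈ -8139.5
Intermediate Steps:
s(O) = 39 + O**2 (s(O) = O**2 + 39 = 39 + O**2)
C = 2*sqrt(551) (C = sqrt(2204) = 2*sqrt(551) ≈ 46.947)
(16533 - 12474)/(-8626 + C) - s(9*10) = (16533 - 12474)/(-8626 + 2*sqrt(551)) - (39 + (9*10)**2) = 4059/(-8626 + 2*sqrt(551)) - (39 + 90**2) = 4059/(-8626 + 2*sqrt(551)) - (39 + 8100) = 4059/(-8626 + 2*sqrt(551)) - 1*8139 = 4059/(-8626 + 2*sqrt(551)) - 8139 = -8139 + 4059/(-8626 + 2*sqrt(551))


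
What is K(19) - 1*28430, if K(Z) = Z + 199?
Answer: -28212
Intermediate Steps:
K(Z) = 199 + Z
K(19) - 1*28430 = (199 + 19) - 1*28430 = 218 - 28430 = -28212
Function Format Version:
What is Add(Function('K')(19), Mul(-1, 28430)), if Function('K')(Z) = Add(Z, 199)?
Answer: -28212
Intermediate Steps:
Function('K')(Z) = Add(199, Z)
Add(Function('K')(19), Mul(-1, 28430)) = Add(Add(199, 19), Mul(-1, 28430)) = Add(218, -28430) = -28212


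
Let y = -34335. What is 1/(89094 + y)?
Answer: 1/54759 ≈ 1.8262e-5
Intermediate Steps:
1/(89094 + y) = 1/(89094 - 34335) = 1/54759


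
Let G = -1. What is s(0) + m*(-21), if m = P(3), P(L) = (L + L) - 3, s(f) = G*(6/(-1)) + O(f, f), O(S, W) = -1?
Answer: -58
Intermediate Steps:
s(f) = 5 (s(f) = -6/(-1) - 1 = -6*(-1) - 1 = -1*(-6) - 1 = 6 - 1 = 5)
P(L) = -3 + 2*L (P(L) = 2*L - 3 = -3 + 2*L)
m = 3 (m = -3 + 2*3 = -3 + 6 = 3)
s(0) + m*(-21) = 5 + 3*(-21) = 5 - 63 = -58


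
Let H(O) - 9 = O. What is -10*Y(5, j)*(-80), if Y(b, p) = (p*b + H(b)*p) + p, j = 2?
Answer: 32000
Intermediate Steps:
H(O) = 9 + O
Y(b, p) = p + b*p + p*(9 + b) (Y(b, p) = (p*b + (9 + b)*p) + p = (b*p + p*(9 + b)) + p = p + b*p + p*(9 + b))
-10*Y(5, j)*(-80) = -20*2*(5 + 5)*(-80) = -20*2*10*(-80) = -10*40*(-80) = -400*(-80) = 32000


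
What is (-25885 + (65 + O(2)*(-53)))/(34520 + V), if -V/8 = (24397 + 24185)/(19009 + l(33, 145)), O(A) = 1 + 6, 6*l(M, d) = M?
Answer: -996017539/1311983768 ≈ -0.75917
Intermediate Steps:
l(M, d) = M/6
O(A) = 7
V = -777312/38029 (V = -8*(24397 + 24185)/(19009 + (1/6)*33) = -388656/(19009 + 11/2) = -388656/38029/2 = -388656*2/38029 = -8*97164/38029 = -777312/38029 ≈ -20.440)
(-25885 + (65 + O(2)*(-53)))/(34520 + V) = (-25885 + (65 + 7*(-53)))/(34520 - 777312/38029) = (-25885 + (65 - 371))/(1311983768/38029) = (-25885 - 306)*(38029/1311983768) = -26191*38029/1311983768 = -996017539/1311983768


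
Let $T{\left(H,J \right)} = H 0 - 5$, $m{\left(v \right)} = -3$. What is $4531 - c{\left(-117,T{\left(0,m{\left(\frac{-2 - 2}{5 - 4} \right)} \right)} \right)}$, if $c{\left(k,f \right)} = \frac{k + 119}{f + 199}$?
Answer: $\frac{439506}{97} \approx 4531.0$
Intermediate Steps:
$T{\left(H,J \right)} = -5$ ($T{\left(H,J \right)} = 0 - 5 = -5$)
$c{\left(k,f \right)} = \frac{119 + k}{199 + f}$
$4531 - c{\left(-117,T{\left(0,m{\left(\frac{-2 - 2}{5 - 4} \right)} \right)} \right)} = 4531 - \frac{119 - 117}{199 - 5} = 4531 - \frac{1}{194} \cdot 2 = 4531 - \frac{1}{97} = \frac{439506}{97}$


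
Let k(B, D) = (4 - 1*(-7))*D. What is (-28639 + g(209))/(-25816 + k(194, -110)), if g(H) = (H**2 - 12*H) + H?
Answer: -12743/27026 ≈ -0.47151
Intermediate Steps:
k(B, D) = 11*D (k(B, D) = (4 + 7)*D = 11*D)
g(H) = H**2 - 11*H
(-28639 + g(209))/(-25816 + k(194, -110)) = (-28639 + 209*(-11 + 209))/(-25816 + 11*(-110)) = (-28639 + 209*198)/(-25816 - 1210) = (-28639 + 41382)/(-27026) = 12743*(-1/27026) = -12743/27026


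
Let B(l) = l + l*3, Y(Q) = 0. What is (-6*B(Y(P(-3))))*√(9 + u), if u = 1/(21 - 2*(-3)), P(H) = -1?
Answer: 0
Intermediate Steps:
u = 1/27 (u = 1/(21 + 6) = 1/27 ≈ 0.037037)
B(l) = 4*l (B(l) = l + 3*l = 4*l)
(-6*B(Y(P(-3))))*√(9 + u) = (-24*0)*√(9 + 1/27) = (-6*0)*√(244/27) = 0*(2*√183/9) = 0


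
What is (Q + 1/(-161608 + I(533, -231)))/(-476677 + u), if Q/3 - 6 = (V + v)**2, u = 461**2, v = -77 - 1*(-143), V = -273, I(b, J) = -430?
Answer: -20832415469/42803309928 ≈ -0.48670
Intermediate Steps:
v = 66 (v = -77 + 143 = 66)
u = 212521
Q = 128565 (Q = 18 + 3*(-273 + 66)**2 = 18 + 3*(-207)**2 = 18 + 3*42849 = 18 + 128547 = 128565)
(Q + 1/(-161608 + I(533, -231)))/(-476677 + u) = (128565 + 1/(-161608 - 430))/(-476677 + 212521) = (128565 + 1/(-162038))/(-264156) = (128565 - 1/162038)*(-1/264156) = (20832415469/162038)*(-1/264156) = -20832415469/42803309928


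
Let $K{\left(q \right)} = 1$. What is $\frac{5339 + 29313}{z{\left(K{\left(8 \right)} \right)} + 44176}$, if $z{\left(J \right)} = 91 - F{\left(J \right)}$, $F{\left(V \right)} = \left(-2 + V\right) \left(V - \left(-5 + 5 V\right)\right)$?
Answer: $\frac{8663}{11067} \approx 0.78278$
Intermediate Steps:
$F{\left(V \right)} = \left(-2 + V\right) \left(5 - 4 V\right)$
$z{\left(J \right)} = 101 - 13 J + 4 J^{2}$ ($z{\left(J \right)} = 91 - \left(-10 - 4 J^{2} + 13 J\right) = 91 + \left(10 - 13 J + 4 J^{2}\right) = 101 - 13 J + 4 J^{2}$)
$\frac{5339 + 29313}{z{\left(K{\left(8 \right)} \right)} + 44176} = \frac{5339 + 29313}{\left(101 - 13 + 4 \cdot 1^{2}\right) + 44176} = \frac{34652}{\left(101 - 13 + 4 \cdot 1\right) + 44176} = \frac{34652}{\left(101 - 13 + 4\right) + 44176} = \frac{34652}{92 + 44176} = \frac{34652}{44268} = 34652 \cdot \frac{1}{44268} = \frac{8663}{11067}$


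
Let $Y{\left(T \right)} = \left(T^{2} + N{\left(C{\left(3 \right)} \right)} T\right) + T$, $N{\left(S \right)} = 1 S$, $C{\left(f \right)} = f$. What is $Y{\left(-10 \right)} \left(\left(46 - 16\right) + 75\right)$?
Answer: $6300$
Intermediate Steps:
$N{\left(S \right)} = S$
$Y{\left(T \right)} = T^{2} + 4 T$ ($Y{\left(T \right)} = \left(T^{2} + 3 T\right) + T = T^{2} + 4 T$)
$Y{\left(-10 \right)} \left(\left(46 - 16\right) + 75\right) = - 10 \left(4 - 10\right) \left(\left(46 - 16\right) + 75\right) = \left(-10\right) \left(-6\right) \left(30 + 75\right) = 60 \cdot 105 = 6300$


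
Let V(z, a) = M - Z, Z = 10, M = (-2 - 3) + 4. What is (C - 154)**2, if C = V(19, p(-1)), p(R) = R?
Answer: 27225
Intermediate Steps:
M = -1 (M = -5 + 4 = -1)
V(z, a) = -11 (V(z, a) = -1 - 1*10 = -1 - 10 = -11)
C = -11
(C - 154)**2 = (-11 - 154)**2 = (-165)**2 = 27225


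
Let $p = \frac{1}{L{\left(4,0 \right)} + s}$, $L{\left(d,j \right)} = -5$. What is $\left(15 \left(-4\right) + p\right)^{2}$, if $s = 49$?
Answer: $\frac{6964321}{1936} \approx 3597.3$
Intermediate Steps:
$p = \frac{1}{44}$ ($p = \frac{1}{-5 + 49} = \frac{1}{44} \approx 0.022727$)
$\left(15 \left(-4\right) + p\right)^{2} = \left(15 \left(-4\right) + \frac{1}{44}\right)^{2} = \left(-60 + \frac{1}{44}\right)^{2} = \left(- \frac{2639}{44}\right)^{2} = \frac{6964321}{1936}$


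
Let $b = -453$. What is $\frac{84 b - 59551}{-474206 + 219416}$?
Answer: $\frac{5137}{13410} \approx 0.38307$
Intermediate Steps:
$\frac{84 b - 59551}{-474206 + 219416} = \frac{84 \left(-453\right) - 59551}{-474206 + 219416} = \frac{-38052 - 59551}{-254790} = \left(-97603\right) \left(- \frac{1}{254790}\right) = \frac{5137}{13410}$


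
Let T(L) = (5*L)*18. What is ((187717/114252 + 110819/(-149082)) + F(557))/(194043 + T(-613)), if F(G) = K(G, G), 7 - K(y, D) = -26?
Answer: 96235030553/394235372646612 ≈ 0.00024411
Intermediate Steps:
K(y, D) = 33 (K(y, D) = 7 - 1*(-26) = 7 + 26 = 33)
F(G) = 33
T(L) = 90*L
((187717/114252 + 110819/(-149082)) + F(557))/(194043 + T(-613)) = ((187717/114252 + 110819/(-149082)) + 33)/(194043 + 90*(-613)) = ((187717*(1/114252) + 110819*(-1/149082)) + 33)/(194043 - 55170) = ((187717/114252 - 110819/149082) + 33)/138873 = (2553988901/2838819444 + 33)*(1/138873) = (96235030553/2838819444)*(1/138873) = 96235030553/394235372646612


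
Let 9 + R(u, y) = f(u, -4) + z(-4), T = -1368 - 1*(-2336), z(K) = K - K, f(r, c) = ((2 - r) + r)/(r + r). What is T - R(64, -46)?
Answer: 62527/64 ≈ 976.98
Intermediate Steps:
f(r, c) = 1/r (f(r, c) = 2/((2*r)) = 2*(1/(2*r)) = 1/r)
z(K) = 0
T = 968 (T = -1368 + 2336 = 968)
R(u, y) = -9 + 1/u (R(u, y) = -9 + (1/u + 0) = -9 + 1/u)
T - R(64, -46) = 968 - (-9 + 1/64) = 968 - 1*(-575/64) = 968 + 575/64 = 62527/64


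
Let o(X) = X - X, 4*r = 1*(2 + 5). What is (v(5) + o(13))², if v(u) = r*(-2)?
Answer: 49/4 ≈ 12.250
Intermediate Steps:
r = 7/4 (r = (1*(2 + 5))/4 = (1*7)/4 = (¼)*7 = 7/4 ≈ 1.7500)
v(u) = -7/2 (v(u) = (7/4)*(-2) = -7/2)
o(X) = 0
(v(5) + o(13))² = (-7/2 + 0)² = (-7/2)² = 49/4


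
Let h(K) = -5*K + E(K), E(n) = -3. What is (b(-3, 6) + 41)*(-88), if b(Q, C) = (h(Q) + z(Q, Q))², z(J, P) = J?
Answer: -10736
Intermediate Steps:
h(K) = -3 - 5*K (h(K) = -5*K - 3 = -3 - 5*K)
b(Q, C) = (-3 - 4*Q)² (b(Q, C) = ((-3 - 5*Q) + Q)² = (-3 - 4*Q)²)
(b(-3, 6) + 41)*(-88) = ((3 + 4*(-3))² + 41)*(-88) = ((3 - 12)² + 41)*(-88) = ((-9)² + 41)*(-88) = (81 + 41)*(-88) = 122*(-88) = -10736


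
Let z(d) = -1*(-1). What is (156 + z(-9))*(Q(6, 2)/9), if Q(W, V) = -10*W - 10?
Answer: -10990/9 ≈ -1221.1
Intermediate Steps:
z(d) = 1
Q(W, V) = -10 - 10*W
(156 + z(-9))*(Q(6, 2)/9) = (156 + 1)*((-10 - 10*6)/9) = 157*((-10 - 60)*(⅑)) = 157*(-70*⅑) = 157*(-70/9) = -10990/9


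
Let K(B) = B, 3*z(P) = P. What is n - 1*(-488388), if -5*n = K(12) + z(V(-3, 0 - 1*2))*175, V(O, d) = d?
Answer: 7326134/15 ≈ 4.8841e+5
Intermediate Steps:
z(P) = P/3
n = 314/15 (n = -(12 + ((0 - 1*2)/3)*175)/5 = -(12 + ((0 - 2)/3)*175)/5 = -(12 + ((⅓)*(-2))*175)/5 = -(12 - ⅔*175)/5 = -(12 - 350/3)/5 = -⅕*(-314/3) = 314/15 ≈ 20.933)
n - 1*(-488388) = 314/15 - 1*(-488388) = 314/15 + 488388 = 7326134/15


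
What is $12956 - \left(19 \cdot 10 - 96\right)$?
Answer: $12862$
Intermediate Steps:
$12956 - \left(19 \cdot 10 - 96\right) = 12956 - \left(190 - 96\right) = 12956 - 94 = 12862$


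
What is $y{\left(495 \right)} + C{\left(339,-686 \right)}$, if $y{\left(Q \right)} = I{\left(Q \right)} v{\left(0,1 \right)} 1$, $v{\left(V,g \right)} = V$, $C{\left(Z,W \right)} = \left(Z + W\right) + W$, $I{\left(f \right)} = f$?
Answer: $-1033$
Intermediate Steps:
$C{\left(Z,W \right)} = Z + 2 W$ ($C{\left(Z,W \right)} = \left(W + Z\right) + W = Z + 2 W$)
$y{\left(Q \right)} = 0$ ($y{\left(Q \right)} = Q 0 \cdot 1 = 0 \cdot 1 = 0$)
$y{\left(495 \right)} + C{\left(339,-686 \right)} = 0 + \left(339 + 2 \left(-686\right)\right) = 0 + \left(339 - 1372\right) = 0 - 1033 = -1033$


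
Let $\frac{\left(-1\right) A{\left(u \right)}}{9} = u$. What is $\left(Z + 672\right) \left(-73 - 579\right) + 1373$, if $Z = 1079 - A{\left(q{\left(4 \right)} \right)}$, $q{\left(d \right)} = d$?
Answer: $-1163751$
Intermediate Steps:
$A{\left(u \right)} = - 9 u$
$Z = 1115$ ($Z = 1079 - \left(-9\right) 4 = 1079 - -36 = 1079 + 36 = 1115$)
$\left(Z + 672\right) \left(-73 - 579\right) + 1373 = \left(1115 + 672\right) \left(-73 - 579\right) + 1373 = 1787 \left(-652\right) + 1373 = -1165124 + 1373 = -1163751$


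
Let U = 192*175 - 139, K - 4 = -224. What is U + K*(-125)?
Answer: 60961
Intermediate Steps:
K = -220 (K = 4 - 224 = -220)
U = 33461 (U = 33600 - 139 = 33461)
U + K*(-125) = 33461 - 220*(-125) = 33461 + 27500 = 60961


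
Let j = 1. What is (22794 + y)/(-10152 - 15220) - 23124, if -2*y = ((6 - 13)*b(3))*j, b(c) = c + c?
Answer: -586724943/25372 ≈ -23125.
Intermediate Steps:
b(c) = 2*c
y = 21 (y = -(6 - 13)*(2*3)/2 = -(-7*6)/2 = -(-21) = -1/2*(-42) = 21)
(22794 + y)/(-10152 - 15220) - 23124 = (22794 + 21)/(-10152 - 15220) - 23124 = 22815/(-25372) - 23124 = 22815*(-1/25372) - 23124 = -22815/25372 - 23124 = -586724943/25372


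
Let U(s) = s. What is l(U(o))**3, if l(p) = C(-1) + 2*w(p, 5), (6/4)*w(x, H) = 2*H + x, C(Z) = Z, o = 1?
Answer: 68921/27 ≈ 2552.6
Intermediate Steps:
w(x, H) = 2*x/3 + 4*H/3 (w(x, H) = 2*(2*H + x)/3 = 2*(x + 2*H)/3 = 2*x/3 + 4*H/3)
l(p) = 37/3 + 4*p/3 (l(p) = -1 + 2*(2*p/3 + (4/3)*5) = -1 + 2*(2*p/3 + 20/3) = -1 + 2*(20/3 + 2*p/3) = -1 + (40/3 + 4*p/3) = 37/3 + 4*p/3)
l(U(o))**3 = (37/3 + (4/3)*1)**3 = (37/3 + 4/3)**3 = (41/3)**3 = 68921/27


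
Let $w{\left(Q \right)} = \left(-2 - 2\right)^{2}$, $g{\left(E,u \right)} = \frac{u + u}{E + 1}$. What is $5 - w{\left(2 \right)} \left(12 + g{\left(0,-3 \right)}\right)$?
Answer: $-91$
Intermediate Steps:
$g{\left(E,u \right)} = \frac{2 u}{1 + E}$
$w{\left(Q \right)} = 16$ ($w{\left(Q \right)} = \left(-4\right)^{2} = 16$)
$5 - w{\left(2 \right)} \left(12 + g{\left(0,-3 \right)}\right) = 5 - 16 \left(12 + 2 \left(-3\right) \frac{1}{1 + 0}\right) = 5 - 16 \left(12 + 2 \left(-3\right) 1^{-1}\right) = 5 - 16 \left(12 + 2 \left(-3\right) 1\right) = 5 - 16 \left(12 - 6\right) = 5 - 16 \cdot 6 = 5 - 96 = -91$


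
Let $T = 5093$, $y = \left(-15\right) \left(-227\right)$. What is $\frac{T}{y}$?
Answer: $\frac{5093}{3405} \approx 1.4957$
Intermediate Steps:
$y = 3405$
$\frac{T}{y} = \frac{5093}{3405}$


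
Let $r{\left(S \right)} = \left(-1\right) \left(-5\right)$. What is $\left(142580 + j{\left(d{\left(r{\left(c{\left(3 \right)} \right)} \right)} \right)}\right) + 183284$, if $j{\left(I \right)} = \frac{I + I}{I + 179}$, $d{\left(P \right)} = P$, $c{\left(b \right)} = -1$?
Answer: $\frac{29979493}{92} \approx 3.2586 \cdot 10^{5}$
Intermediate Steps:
$r{\left(S \right)} = 5$
$j{\left(I \right)} = \frac{2 I}{179 + I}$
$\left(142580 + j{\left(d{\left(r{\left(c{\left(3 \right)} \right)} \right)} \right)}\right) + 183284 = \left(142580 + 2 \cdot 5 \frac{1}{179 + 5}\right) + 183284 = \left(142580 + 2 \cdot 5 \cdot \frac{1}{184}\right) + 183284 = \left(142580 + \frac{5}{92}\right) + 183284 = \frac{13117365}{92} + 183284 = \frac{29979493}{92}$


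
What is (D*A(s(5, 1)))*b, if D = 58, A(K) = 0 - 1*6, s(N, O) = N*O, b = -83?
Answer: 28884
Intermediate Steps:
A(K) = -6 (A(K) = 0 - 6 = -6)
(D*A(s(5, 1)))*b = (58*(-6))*(-83) = -348*(-83) = 28884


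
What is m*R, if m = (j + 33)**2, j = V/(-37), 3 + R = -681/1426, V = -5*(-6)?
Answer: -7034247279/1952194 ≈ -3603.3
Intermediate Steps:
V = 30
R = -4959/1426 (R = -3 - 681/1426 = -4959/1426 ≈ -3.4776)
j = -30/37 (j = 30/(-37) = 30*(-1/37) = -30/37 ≈ -0.81081)
m = 1418481/1369 (m = (-30/37 + 33)**2 = (1191/37)**2 = 1418481/1369 ≈ 1036.1)
m*R = (1418481/1369)*(-4959/1426) = -7034247279/1952194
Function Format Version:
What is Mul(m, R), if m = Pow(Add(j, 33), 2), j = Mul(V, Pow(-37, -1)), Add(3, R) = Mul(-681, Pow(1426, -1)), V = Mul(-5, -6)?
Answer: Rational(-7034247279, 1952194) ≈ -3603.3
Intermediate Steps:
V = 30
R = Rational(-4959, 1426) (R = Add(-3, Mul(-681, Pow(1426, -1))) = Add(-3, Mul(-681, Rational(1, 1426))) = Add(-3, Rational(-681, 1426)) = Rational(-4959, 1426) ≈ -3.4776)
j = Rational(-30, 37) (j = Mul(30, Pow(-37, -1)) = Mul(30, Rational(-1, 37)) = Rational(-30, 37) ≈ -0.81081)
m = Rational(1418481, 1369) (m = Pow(Add(Rational(-30, 37), 33), 2) = Pow(Rational(1191, 37), 2) = Rational(1418481, 1369) ≈ 1036.1)
Mul(m, R) = Mul(Rational(1418481, 1369), Rational(-4959, 1426)) = Rational(-7034247279, 1952194)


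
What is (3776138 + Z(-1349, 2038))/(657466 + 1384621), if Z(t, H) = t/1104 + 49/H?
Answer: 4248063275105/2297298864912 ≈ 1.8492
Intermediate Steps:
Z(t, H) = 49/H + t/1104 (Z(t, H) = t*(1/1104) + 49/H = t/1104 + 49/H = 49/H + t/1104)
(3776138 + Z(-1349, 2038))/(657466 + 1384621) = (3776138 + (49/2038 + (1/1104)*(-1349)))/(657466 + 1384621) = (3776138 + (49*(1/2038) - 1349/1104))/2042087 = (3776138 + (49/2038 - 1349/1104))*(1/2042087) = (3776138 - 1347583/1124976)*(1/2042087) = (4248063275105/1124976)*(1/2042087) = 4248063275105/2297298864912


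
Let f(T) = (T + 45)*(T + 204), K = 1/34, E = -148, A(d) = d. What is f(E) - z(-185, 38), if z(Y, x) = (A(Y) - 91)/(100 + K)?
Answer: -19607584/3401 ≈ -5765.2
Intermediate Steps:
K = 1/34 ≈ 0.029412
z(Y, x) = -3094/3401 + 34*Y/3401 (z(Y, x) = (Y - 91)/(100 + 1/34) = (-91 + Y)/(3401/34) = (-91 + Y)*(34/3401) = -3094/3401 + 34*Y/3401)
f(T) = (45 + T)*(204 + T)
f(E) - z(-185, 38) = (9180 + (-148)² + 249*(-148)) - (-3094/3401 + (34/3401)*(-185)) = (9180 + 21904 - 36852) - (-3094/3401 - 6290/3401) = -5768 - 1*(-9384/3401) = -5768 + 9384/3401 = -19607584/3401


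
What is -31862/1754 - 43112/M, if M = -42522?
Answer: -319804379/18645897 ≈ -17.151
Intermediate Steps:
-31862/1754 - 43112/M = -31862/1754 - 43112/(-42522) = -31862*1/1754 - 43112*(-1/42522) = -15931/877 + 21556/21261 = -319804379/18645897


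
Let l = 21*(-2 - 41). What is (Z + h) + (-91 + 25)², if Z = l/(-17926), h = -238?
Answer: 73820171/17926 ≈ 4118.0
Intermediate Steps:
l = -903 (l = 21*(-43) = -903)
Z = 903/17926 (Z = -903/(-17926) = -903*(-1/17926) = 903/17926 ≈ 0.050374)
(Z + h) + (-91 + 25)² = (903/17926 - 238) + (-91 + 25)² = -4265485/17926 + (-66)² = -4265485/17926 + 4356 = 73820171/17926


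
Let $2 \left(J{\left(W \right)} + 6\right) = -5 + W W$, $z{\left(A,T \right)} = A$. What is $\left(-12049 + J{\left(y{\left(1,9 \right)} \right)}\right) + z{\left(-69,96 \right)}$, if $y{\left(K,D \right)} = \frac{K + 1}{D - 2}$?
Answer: $- \frac{1188393}{98} \approx -12126.0$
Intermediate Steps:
$y{\left(K,D \right)} = \frac{1 + K}{-2 + D}$
$J{\left(W \right)} = - \frac{17}{2} + \frac{W^{2}}{2}$ ($J{\left(W \right)} = -6 + \frac{-5 + W W}{2} = -6 + \frac{-5 + W^{2}}{2} = -6 + \left(- \frac{5}{2} + \frac{W^{2}}{2}\right) = - \frac{17}{2} + \frac{W^{2}}{2}$)
$\left(-12049 + J{\left(y{\left(1,9 \right)} \right)}\right) + z{\left(-69,96 \right)} = \left(-12049 - \left(\frac{17}{2} - \frac{\left(\frac{1 + 1}{-2 + 9}\right)^{2}}{2}\right)\right) - 69 = \left(-12049 - \left(\frac{17}{2} - \frac{\left(\frac{1}{7} \cdot 2\right)^{2}}{2}\right)\right) - 69 = \left(-12049 - \left(\frac{17}{2} - \frac{\left(\frac{2}{7}\right)^{2}}{2}\right)\right) - 69 = \left(-12049 + \left(- \frac{17}{2} + \frac{1}{2} \cdot \frac{4}{49}\right)\right) - 69 = \left(-12049 + \left(- \frac{17}{2} + \frac{2}{49}\right)\right) - 69 = \left(-12049 - \frac{829}{98}\right) - 69 = - \frac{1181631}{98} - 69 = - \frac{1188393}{98}$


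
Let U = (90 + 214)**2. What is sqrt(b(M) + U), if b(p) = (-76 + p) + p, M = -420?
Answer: 10*sqrt(915) ≈ 302.49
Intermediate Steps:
b(p) = -76 + 2*p
U = 92416 (U = 304**2 = 92416)
sqrt(b(M) + U) = sqrt((-76 + 2*(-420)) + 92416) = sqrt((-76 - 840) + 92416) = sqrt(-916 + 92416) = sqrt(91500) = 10*sqrt(915)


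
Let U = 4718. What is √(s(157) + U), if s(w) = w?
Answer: 5*√195 ≈ 69.821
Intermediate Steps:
√(s(157) + U) = √(157 + 4718) = √4875 = 5*√195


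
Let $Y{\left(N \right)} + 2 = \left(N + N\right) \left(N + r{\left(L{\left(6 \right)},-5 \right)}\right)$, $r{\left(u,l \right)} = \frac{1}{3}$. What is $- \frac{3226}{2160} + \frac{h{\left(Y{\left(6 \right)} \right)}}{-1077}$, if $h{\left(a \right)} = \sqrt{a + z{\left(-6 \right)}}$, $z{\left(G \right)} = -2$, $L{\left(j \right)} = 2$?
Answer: $- \frac{1613}{1080} - \frac{2 \sqrt{2}}{359} \approx -1.5014$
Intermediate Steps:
$r{\left(u,l \right)} = \frac{1}{3}$
$Y{\left(N \right)} = -2 + 2 N \left(\frac{1}{3} + N\right)$ ($Y{\left(N \right)} = -2 + \left(N + N\right) \left(N + \frac{1}{3}\right) = -2 + 2 N \left(\frac{1}{3} + N\right)$)
$h{\left(a \right)} = \sqrt{-2 + a}$ ($h{\left(a \right)} = \sqrt{a - 2} = \sqrt{-2 + a}$)
$- \frac{3226}{2160} + \frac{h{\left(Y{\left(6 \right)} \right)}}{-1077} = - \frac{3226}{2160} + \frac{\sqrt{-2 + \left(-2 + 2 \cdot 6^{2} + \frac{2}{3} \cdot 6\right)}}{-1077} = \left(-3226\right) \frac{1}{2160} + \sqrt{-2 + \left(-2 + 2 \cdot 36 + 4\right)} \left(- \frac{1}{1077}\right) = - \frac{1613}{1080} + \sqrt{-2 + \left(-2 + 72 + 4\right)} \left(- \frac{1}{1077}\right) = - \frac{1613}{1080} + \sqrt{-2 + 74} \left(- \frac{1}{1077}\right) = - \frac{1613}{1080} + \sqrt{72} \left(- \frac{1}{1077}\right) = - \frac{1613}{1080} + 6 \sqrt{2} \left(- \frac{1}{1077}\right) = - \frac{1613}{1080} - \frac{2 \sqrt{2}}{359}$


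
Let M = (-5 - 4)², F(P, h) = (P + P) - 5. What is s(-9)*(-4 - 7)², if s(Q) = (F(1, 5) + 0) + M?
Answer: 9438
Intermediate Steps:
F(P, h) = -5 + 2*P (F(P, h) = 2*P - 5 = -5 + 2*P)
M = 81 (M = (-9)² = 81)
s(Q) = 78 (s(Q) = ((-5 + 2*1) + 0) + 81 = ((-5 + 2) + 0) + 81 = (-3 + 0) + 81 = -3 + 81 = 78)
s(-9)*(-4 - 7)² = 78*(-4 - 7)² = 78*(-11)² = 78*121 = 9438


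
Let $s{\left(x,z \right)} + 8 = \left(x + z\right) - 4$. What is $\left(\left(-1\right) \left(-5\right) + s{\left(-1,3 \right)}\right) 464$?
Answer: $-2320$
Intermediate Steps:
$s{\left(x,z \right)} = -12 + x + z$ ($s{\left(x,z \right)} = -8 - \left(4 - x - z\right) = -8 + \left(-4 + x + z\right) = -12 + x + z$)
$\left(\left(-1\right) \left(-5\right) + s{\left(-1,3 \right)}\right) 464 = \left(\left(-1\right) \left(-5\right) - 10\right) 464 = \left(5 - 10\right) 464 = \left(-5\right) 464 = -2320$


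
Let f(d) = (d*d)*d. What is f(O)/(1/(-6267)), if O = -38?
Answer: 343882824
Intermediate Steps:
f(d) = d³ (f(d) = d²*d = d³)
f(O)/(1/(-6267)) = (-38)³/(1/(-6267)) = -54872/(-1/6267) = -54872*(-6267) = 343882824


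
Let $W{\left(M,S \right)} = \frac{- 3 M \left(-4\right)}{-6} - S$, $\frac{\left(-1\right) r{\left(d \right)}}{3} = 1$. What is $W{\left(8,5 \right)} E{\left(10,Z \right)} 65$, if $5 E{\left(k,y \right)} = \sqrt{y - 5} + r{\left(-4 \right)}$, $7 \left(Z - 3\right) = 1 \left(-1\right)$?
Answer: $819 - 39 i \sqrt{105} \approx 819.0 - 399.63 i$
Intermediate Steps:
$r{\left(d \right)} = -3$ ($r{\left(d \right)} = \left(-3\right) 1 = -3$)
$Z = \frac{20}{7}$ ($Z = 3 + \frac{1 \left(-1\right)}{7} = 3 + \frac{1}{7} \left(-1\right) = 3 - \frac{1}{7} = \frac{20}{7} \approx 2.8571$)
$E{\left(k,y \right)} = - \frac{3}{5} + \frac{\sqrt{-5 + y}}{5}$ ($E{\left(k,y \right)} = \frac{\sqrt{y - 5} - 3}{5} = \frac{\sqrt{-5 + y} - 3}{5} = \frac{-3 + \sqrt{-5 + y}}{5} = - \frac{3}{5} + \frac{\sqrt{-5 + y}}{5}$)
$W{\left(M,S \right)} = - S - 2 M$ ($W{\left(M,S \right)} = 12 M \left(- \frac{1}{6}\right) - S = - 2 M - S = - S - 2 M$)
$W{\left(8,5 \right)} E{\left(10,Z \right)} 65 = \left(\left(-1\right) 5 - 16\right) \left(- \frac{3}{5} + \frac{\sqrt{-5 + \frac{20}{7}}}{5}\right) 65 = \left(-5 - 16\right) \left(- \frac{3}{5} + \frac{\sqrt{- \frac{15}{7}}}{5}\right) 65 = - 21 \left(- \frac{3}{5} + \frac{\frac{1}{7} i \sqrt{105}}{5}\right) 65 = - 21 \left(- \frac{3}{5} + \frac{i \sqrt{105}}{35}\right) 65 = \left(\frac{63}{5} - \frac{3 i \sqrt{105}}{5}\right) 65 = 819 - 39 i \sqrt{105}$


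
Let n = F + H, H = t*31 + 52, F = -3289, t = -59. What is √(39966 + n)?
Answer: 10*√349 ≈ 186.82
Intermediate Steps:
H = -1777 (H = -59*31 + 52 = -1829 + 52 = -1777)
n = -5066 (n = -3289 - 1777 = -5066)
√(39966 + n) = √(39966 - 5066) = √34900 = 10*√349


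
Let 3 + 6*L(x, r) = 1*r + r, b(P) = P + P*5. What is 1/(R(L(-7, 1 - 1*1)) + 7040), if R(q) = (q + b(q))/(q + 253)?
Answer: 505/3555193 ≈ 0.00014205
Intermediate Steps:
b(P) = 6*P (b(P) = P + 5*P = 6*P)
L(x, r) = -1/2 + r/3 (L(x, r) = -1/2 + (1*r + r)/6 = -1/2 + (r + r)/6 = -1/2 + (2*r)/6 = -1/2 + r/3)
R(q) = 7*q/(253 + q) (R(q) = (q + 6*q)/(q + 253) = (7*q)/(253 + q) = 7*q/(253 + q))
1/(R(L(-7, 1 - 1*1)) + 7040) = 1/(7*(-1/2 + (1 - 1*1)/3)/(253 + (-1/2 + (1 - 1*1)/3)) + 7040) = 1/(7*(-1/2 + (1 - 1)/3)/(253 + (-1/2 + (1 - 1)/3)) + 7040) = 1/(7*(-1/2 + (1/3)*0)/(253 + (-1/2 + (1/3)*0)) + 7040) = 1/(7*(-1/2 + 0)/(253 + (-1/2 + 0)) + 7040) = 1/(7*(-1/2)/(253 - 1/2) + 7040) = 1/(7*(-1/2)/(505/2) + 7040) = 1/(7*(-1/2)*(2/505) + 7040) = 1/(-7/505 + 7040) = 1/(3555193/505) = 505/3555193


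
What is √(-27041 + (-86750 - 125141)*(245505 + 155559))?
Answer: I*√84981879065 ≈ 2.9152e+5*I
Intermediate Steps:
√(-27041 + (-86750 - 125141)*(245505 + 155559)) = √(-27041 - 211891*401064) = √(-27041 - 84981852024) = √(-84981879065) = I*√84981879065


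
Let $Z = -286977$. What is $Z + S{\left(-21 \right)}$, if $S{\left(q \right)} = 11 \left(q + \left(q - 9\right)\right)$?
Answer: $-287538$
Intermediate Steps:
$S{\left(q \right)} = -99 + 22 q$ ($S{\left(q \right)} = 11 \left(q + \left(-9 + q\right)\right) = 11 \left(-9 + 2 q\right) = -99 + 22 q$)
$Z + S{\left(-21 \right)} = -286977 + \left(-99 + 22 \left(-21\right)\right) = -286977 - 561 = -287538$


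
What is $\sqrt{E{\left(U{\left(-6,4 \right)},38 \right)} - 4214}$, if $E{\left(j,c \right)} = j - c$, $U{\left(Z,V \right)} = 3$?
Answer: $i \sqrt{4249} \approx 65.184 i$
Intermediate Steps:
$\sqrt{E{\left(U{\left(-6,4 \right)},38 \right)} - 4214} = \sqrt{\left(3 - 38\right) - 4214} = \sqrt{-35 - 4214} = \sqrt{-4249} = i \sqrt{4249}$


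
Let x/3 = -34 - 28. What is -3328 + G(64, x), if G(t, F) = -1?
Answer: -3329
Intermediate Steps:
x = -186 (x = 3*(-34 - 28) = 3*(-62) = -186)
-3328 + G(64, x) = -3328 - 1 = -3329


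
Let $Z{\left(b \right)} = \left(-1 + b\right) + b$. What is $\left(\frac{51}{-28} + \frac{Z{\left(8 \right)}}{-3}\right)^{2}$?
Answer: $\frac{36481}{784} \approx 46.532$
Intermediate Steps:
$Z{\left(b \right)} = -1 + 2 b$
$\left(\frac{51}{-28} + \frac{Z{\left(8 \right)}}{-3}\right)^{2} = \left(\frac{51}{-28} + \frac{-1 + 2 \cdot 8}{-3}\right)^{2} = \left(51 \left(- \frac{1}{28}\right) + \left(-1 + 16\right) \left(- \frac{1}{3}\right)\right)^{2} = \left(- \frac{51}{28} + 15 \left(- \frac{1}{3}\right)\right)^{2} = \left(- \frac{51}{28} - 5\right)^{2} = \left(- \frac{191}{28}\right)^{2} = \frac{36481}{784}$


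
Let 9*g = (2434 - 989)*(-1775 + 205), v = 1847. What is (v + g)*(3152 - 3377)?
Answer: 56300675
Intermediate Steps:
g = -2268650/9 (g = ((2434 - 989)*(-1775 + 205))/9 = (1445*(-1570))/9 = (⅑)*(-2268650) = -2268650/9 ≈ -2.5207e+5)
(v + g)*(3152 - 3377) = (1847 - 2268650/9)*(3152 - 3377) = -2252027/9*(-225) = 56300675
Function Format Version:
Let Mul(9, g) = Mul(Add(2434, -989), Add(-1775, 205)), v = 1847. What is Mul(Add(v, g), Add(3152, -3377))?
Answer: 56300675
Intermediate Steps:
g = Rational(-2268650, 9) (g = Mul(Rational(1, 9), Mul(Add(2434, -989), Add(-1775, 205))) = Mul(Rational(1, 9), Mul(1445, -1570)) = Mul(Rational(1, 9), -2268650) = Rational(-2268650, 9) ≈ -2.5207e+5)
Mul(Add(v, g), Add(3152, -3377)) = Mul(Add(1847, Rational(-2268650, 9)), Add(3152, -3377)) = Mul(Rational(-2252027, 9), -225) = 56300675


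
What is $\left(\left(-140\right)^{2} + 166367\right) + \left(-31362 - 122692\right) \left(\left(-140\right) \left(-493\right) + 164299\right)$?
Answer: $-35943539259$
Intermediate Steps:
$\left(\left(-140\right)^{2} + 166367\right) + \left(-31362 - 122692\right) \left(\left(-140\right) \left(-493\right) + 164299\right) = \left(19600 + 166367\right) - 154054 \left(69020 + 164299\right) = 185967 - 35943725226 = -35943539259$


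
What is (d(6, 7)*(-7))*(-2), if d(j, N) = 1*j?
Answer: 84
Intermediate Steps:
d(j, N) = j
(d(6, 7)*(-7))*(-2) = (6*(-7))*(-2) = -42*(-2) = 84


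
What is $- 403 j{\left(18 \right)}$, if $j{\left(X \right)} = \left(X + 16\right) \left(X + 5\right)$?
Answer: $-315146$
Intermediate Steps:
$j{\left(X \right)} = \left(5 + X\right) \left(16 + X\right)$ ($j{\left(X \right)} = \left(16 + X\right) \left(5 + X\right) = \left(5 + X\right) \left(16 + X\right)$)
$- 403 j{\left(18 \right)} = - 403 \left(80 + 18^{2} + 21 \cdot 18\right) = - 403 \left(80 + 324 + 378\right) = \left(-403\right) 782 = -315146$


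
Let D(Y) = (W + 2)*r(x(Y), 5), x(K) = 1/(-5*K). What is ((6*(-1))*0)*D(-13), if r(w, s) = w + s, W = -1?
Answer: 0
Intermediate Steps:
x(K) = -1/(5*K)
r(w, s) = s + w
D(Y) = 5 - 1/(5*Y) (D(Y) = (-1 + 2)*(5 - 1/(5*Y)) = 1*(5 - 1/(5*Y)) = 5 - 1/(5*Y))
((6*(-1))*0)*D(-13) = ((6*(-1))*0)*(5 - ⅕/(-13)) = (-6*0)*(5 - ⅕*(-1/13)) = 0*(5 + 1/65) = 0*(326/65) = 0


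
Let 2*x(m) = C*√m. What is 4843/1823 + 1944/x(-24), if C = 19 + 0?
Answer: 4843/1823 - 324*I*√6/19 ≈ 2.6566 - 41.77*I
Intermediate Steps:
C = 19
x(m) = 19*√m/2 (x(m) = (19*√m)/2 = 19*√m/2)
4843/1823 + 1944/x(-24) = 4843/1823 + 1944/((19*√(-24)/2)) = 4843*(1/1823) + 1944/((19*(2*I*√6)/2)) = 4843/1823 + 1944/((19*I*√6)) = 4843/1823 + 1944*(-I*√6/114) = 4843/1823 - 324*I*√6/19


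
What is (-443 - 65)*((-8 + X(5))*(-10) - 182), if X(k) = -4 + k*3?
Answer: 107696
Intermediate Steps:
X(k) = -4 + 3*k
(-443 - 65)*((-8 + X(5))*(-10) - 182) = (-443 - 65)*((-8 + (-4 + 3*5))*(-10) - 182) = -508*((-8 + (-4 + 15))*(-10) - 182) = -508*((-8 + 11)*(-10) - 182) = -508*(3*(-10) - 182) = -508*(-30 - 182) = -508*(-212) = 107696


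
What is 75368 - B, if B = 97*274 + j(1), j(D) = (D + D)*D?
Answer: 48788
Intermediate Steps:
j(D) = 2*D**2 (j(D) = (2*D)*D = 2*D**2)
B = 26580 (B = 97*274 + 2*1**2 = 26578 + 2*1 = 26578 + 2 = 26580)
75368 - B = 75368 - 1*26580 = 75368 - 26580 = 48788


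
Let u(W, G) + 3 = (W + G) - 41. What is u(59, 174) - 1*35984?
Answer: -35795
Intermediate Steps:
u(W, G) = -44 + G + W (u(W, G) = -3 + ((W + G) - 41) = -3 + ((G + W) - 41) = -3 + (-41 + G + W) = -44 + G + W)
u(59, 174) - 1*35984 = (-44 + 174 + 59) - 1*35984 = 189 - 35984 = -35795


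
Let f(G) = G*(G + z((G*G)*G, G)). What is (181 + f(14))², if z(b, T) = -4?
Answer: 103041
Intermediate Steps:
f(G) = G*(-4 + G) (f(G) = G*(G - 4) = G*(-4 + G))
(181 + f(14))² = (181 + 14*(-4 + 14))² = (181 + 14*10)² = (181 + 140)² = 321² = 103041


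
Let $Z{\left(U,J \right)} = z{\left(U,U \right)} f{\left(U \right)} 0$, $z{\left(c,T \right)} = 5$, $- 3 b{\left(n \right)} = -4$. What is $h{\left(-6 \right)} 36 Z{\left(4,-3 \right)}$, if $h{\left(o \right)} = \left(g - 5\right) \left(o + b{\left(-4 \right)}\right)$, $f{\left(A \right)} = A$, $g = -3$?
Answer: $0$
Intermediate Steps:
$b{\left(n \right)} = \frac{4}{3}$ ($b{\left(n \right)} = \left(- \frac{1}{3}\right) \left(-4\right) = \frac{4}{3}$)
$h{\left(o \right)} = - \frac{32}{3} - 8 o$ ($h{\left(o \right)} = \left(-3 - 5\right) \left(o + \frac{4}{3}\right) = - 8 \left(\frac{4}{3} + o\right) = - \frac{32}{3} - 8 o$)
$Z{\left(U,J \right)} = 0$ ($Z{\left(U,J \right)} = 5 U 0 = 0$)
$h{\left(-6 \right)} 36 Z{\left(4,-3 \right)} = \left(- \frac{32}{3} - -48\right) 36 \cdot 0 = \left(- \frac{32}{3} + 48\right) 36 \cdot 0 = \frac{112}{3} \cdot 36 \cdot 0 = 1344 \cdot 0 = 0$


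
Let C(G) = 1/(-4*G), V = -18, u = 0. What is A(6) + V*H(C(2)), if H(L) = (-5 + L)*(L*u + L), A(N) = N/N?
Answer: -337/32 ≈ -10.531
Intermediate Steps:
C(G) = -1/(4*G) (C(G) = 1*(-1/(4*G)) = -1/(4*G))
A(N) = 1
H(L) = L*(-5 + L) (H(L) = (-5 + L)*(L*0 + L) = (-5 + L)*(0 + L) = (-5 + L)*L = L*(-5 + L))
A(6) + V*H(C(2)) = 1 - 18*(-¼/2)*(-5 - ¼/2) = 1 - 18*(-¼*½)*(-5 - ¼*½) = 1 - (-9)*(-5 - ⅛)/4 = 1 - (-9)*(-41)/(4*8) = 1 - 18*41/64 = 1 - 369/32 = -337/32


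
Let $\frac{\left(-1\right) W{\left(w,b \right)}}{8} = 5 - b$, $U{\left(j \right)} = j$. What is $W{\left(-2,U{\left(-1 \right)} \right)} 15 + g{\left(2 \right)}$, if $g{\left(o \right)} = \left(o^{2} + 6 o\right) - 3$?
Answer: $-707$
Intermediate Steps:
$g{\left(o \right)} = -3 + o^{2} + 6 o$
$W{\left(w,b \right)} = -40 + 8 b$ ($W{\left(w,b \right)} = - 8 \left(5 - b\right) = -40 + 8 b$)
$W{\left(-2,U{\left(-1 \right)} \right)} 15 + g{\left(2 \right)} = \left(-40 + 8 \left(-1\right)\right) 15 + \left(-3 + 2^{2} + 6 \cdot 2\right) = \left(-40 - 8\right) 15 + \left(-3 + 4 + 12\right) = \left(-48\right) 15 + 13 = -720 + 13 = -707$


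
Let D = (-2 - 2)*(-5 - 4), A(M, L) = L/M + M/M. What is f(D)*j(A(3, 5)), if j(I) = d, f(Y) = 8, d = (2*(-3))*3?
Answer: -144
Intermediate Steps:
A(M, L) = 1 + L/M (A(M, L) = L/M + 1 = 1 + L/M)
D = 36 (D = -4*(-9) = 36)
d = -18 (d = -6*3 = -18)
j(I) = -18
f(D)*j(A(3, 5)) = 8*(-18) = -144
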